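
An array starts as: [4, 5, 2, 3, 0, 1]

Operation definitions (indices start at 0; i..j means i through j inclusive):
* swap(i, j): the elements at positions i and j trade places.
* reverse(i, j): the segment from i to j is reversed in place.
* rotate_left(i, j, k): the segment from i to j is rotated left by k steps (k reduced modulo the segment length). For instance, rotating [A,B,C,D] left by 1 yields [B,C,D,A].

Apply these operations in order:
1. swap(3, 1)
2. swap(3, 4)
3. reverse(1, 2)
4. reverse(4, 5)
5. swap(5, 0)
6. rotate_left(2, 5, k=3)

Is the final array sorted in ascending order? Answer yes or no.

Answer: no

Derivation:
After 1 (swap(3, 1)): [4, 3, 2, 5, 0, 1]
After 2 (swap(3, 4)): [4, 3, 2, 0, 5, 1]
After 3 (reverse(1, 2)): [4, 2, 3, 0, 5, 1]
After 4 (reverse(4, 5)): [4, 2, 3, 0, 1, 5]
After 5 (swap(5, 0)): [5, 2, 3, 0, 1, 4]
After 6 (rotate_left(2, 5, k=3)): [5, 2, 4, 3, 0, 1]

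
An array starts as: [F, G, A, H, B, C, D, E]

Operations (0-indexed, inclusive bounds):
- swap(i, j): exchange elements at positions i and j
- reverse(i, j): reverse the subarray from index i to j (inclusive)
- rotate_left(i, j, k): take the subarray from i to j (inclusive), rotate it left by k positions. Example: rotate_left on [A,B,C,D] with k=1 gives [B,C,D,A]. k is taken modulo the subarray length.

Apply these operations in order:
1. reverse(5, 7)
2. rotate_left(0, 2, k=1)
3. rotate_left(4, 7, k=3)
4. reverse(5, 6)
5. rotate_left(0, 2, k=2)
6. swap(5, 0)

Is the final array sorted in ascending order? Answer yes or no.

After 1 (reverse(5, 7)): [F, G, A, H, B, E, D, C]
After 2 (rotate_left(0, 2, k=1)): [G, A, F, H, B, E, D, C]
After 3 (rotate_left(4, 7, k=3)): [G, A, F, H, C, B, E, D]
After 4 (reverse(5, 6)): [G, A, F, H, C, E, B, D]
After 5 (rotate_left(0, 2, k=2)): [F, G, A, H, C, E, B, D]
After 6 (swap(5, 0)): [E, G, A, H, C, F, B, D]

Answer: no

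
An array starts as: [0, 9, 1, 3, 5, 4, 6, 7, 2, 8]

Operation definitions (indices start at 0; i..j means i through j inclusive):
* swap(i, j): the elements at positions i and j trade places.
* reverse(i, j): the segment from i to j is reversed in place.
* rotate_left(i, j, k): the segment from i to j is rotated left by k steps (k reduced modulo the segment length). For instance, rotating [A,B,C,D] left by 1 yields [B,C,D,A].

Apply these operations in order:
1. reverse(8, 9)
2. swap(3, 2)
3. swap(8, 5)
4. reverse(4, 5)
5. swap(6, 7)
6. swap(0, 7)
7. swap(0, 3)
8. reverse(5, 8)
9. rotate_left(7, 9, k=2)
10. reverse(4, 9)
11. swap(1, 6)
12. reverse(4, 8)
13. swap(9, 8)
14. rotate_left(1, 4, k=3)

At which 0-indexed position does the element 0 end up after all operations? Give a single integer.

Answer: 5

Derivation:
After 1 (reverse(8, 9)): [0, 9, 1, 3, 5, 4, 6, 7, 8, 2]
After 2 (swap(3, 2)): [0, 9, 3, 1, 5, 4, 6, 7, 8, 2]
After 3 (swap(8, 5)): [0, 9, 3, 1, 5, 8, 6, 7, 4, 2]
After 4 (reverse(4, 5)): [0, 9, 3, 1, 8, 5, 6, 7, 4, 2]
After 5 (swap(6, 7)): [0, 9, 3, 1, 8, 5, 7, 6, 4, 2]
After 6 (swap(0, 7)): [6, 9, 3, 1, 8, 5, 7, 0, 4, 2]
After 7 (swap(0, 3)): [1, 9, 3, 6, 8, 5, 7, 0, 4, 2]
After 8 (reverse(5, 8)): [1, 9, 3, 6, 8, 4, 0, 7, 5, 2]
After 9 (rotate_left(7, 9, k=2)): [1, 9, 3, 6, 8, 4, 0, 2, 7, 5]
After 10 (reverse(4, 9)): [1, 9, 3, 6, 5, 7, 2, 0, 4, 8]
After 11 (swap(1, 6)): [1, 2, 3, 6, 5, 7, 9, 0, 4, 8]
After 12 (reverse(4, 8)): [1, 2, 3, 6, 4, 0, 9, 7, 5, 8]
After 13 (swap(9, 8)): [1, 2, 3, 6, 4, 0, 9, 7, 8, 5]
After 14 (rotate_left(1, 4, k=3)): [1, 4, 2, 3, 6, 0, 9, 7, 8, 5]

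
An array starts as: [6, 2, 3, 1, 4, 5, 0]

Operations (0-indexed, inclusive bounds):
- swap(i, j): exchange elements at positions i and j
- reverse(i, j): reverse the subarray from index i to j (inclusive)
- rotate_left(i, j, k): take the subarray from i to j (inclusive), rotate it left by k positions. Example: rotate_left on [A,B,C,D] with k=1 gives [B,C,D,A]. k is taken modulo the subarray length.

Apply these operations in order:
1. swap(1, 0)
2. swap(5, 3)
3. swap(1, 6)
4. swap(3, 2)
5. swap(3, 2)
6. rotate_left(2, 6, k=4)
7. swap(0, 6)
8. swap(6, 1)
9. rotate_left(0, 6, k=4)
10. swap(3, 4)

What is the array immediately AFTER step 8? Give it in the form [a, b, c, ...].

Answer: [1, 2, 6, 3, 5, 4, 0]

Derivation:
After 1 (swap(1, 0)): [2, 6, 3, 1, 4, 5, 0]
After 2 (swap(5, 3)): [2, 6, 3, 5, 4, 1, 0]
After 3 (swap(1, 6)): [2, 0, 3, 5, 4, 1, 6]
After 4 (swap(3, 2)): [2, 0, 5, 3, 4, 1, 6]
After 5 (swap(3, 2)): [2, 0, 3, 5, 4, 1, 6]
After 6 (rotate_left(2, 6, k=4)): [2, 0, 6, 3, 5, 4, 1]
After 7 (swap(0, 6)): [1, 0, 6, 3, 5, 4, 2]
After 8 (swap(6, 1)): [1, 2, 6, 3, 5, 4, 0]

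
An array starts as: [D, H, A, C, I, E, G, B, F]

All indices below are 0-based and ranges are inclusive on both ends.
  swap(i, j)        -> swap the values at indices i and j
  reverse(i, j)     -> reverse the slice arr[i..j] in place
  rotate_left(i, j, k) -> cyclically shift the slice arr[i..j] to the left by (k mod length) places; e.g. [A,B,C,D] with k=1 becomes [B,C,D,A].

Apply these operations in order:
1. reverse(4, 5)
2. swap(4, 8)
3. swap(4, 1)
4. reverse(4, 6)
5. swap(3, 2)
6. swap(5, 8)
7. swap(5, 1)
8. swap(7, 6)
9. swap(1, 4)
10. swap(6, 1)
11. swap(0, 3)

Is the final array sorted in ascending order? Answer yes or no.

After 1 (reverse(4, 5)): [D, H, A, C, E, I, G, B, F]
After 2 (swap(4, 8)): [D, H, A, C, F, I, G, B, E]
After 3 (swap(4, 1)): [D, F, A, C, H, I, G, B, E]
After 4 (reverse(4, 6)): [D, F, A, C, G, I, H, B, E]
After 5 (swap(3, 2)): [D, F, C, A, G, I, H, B, E]
After 6 (swap(5, 8)): [D, F, C, A, G, E, H, B, I]
After 7 (swap(5, 1)): [D, E, C, A, G, F, H, B, I]
After 8 (swap(7, 6)): [D, E, C, A, G, F, B, H, I]
After 9 (swap(1, 4)): [D, G, C, A, E, F, B, H, I]
After 10 (swap(6, 1)): [D, B, C, A, E, F, G, H, I]
After 11 (swap(0, 3)): [A, B, C, D, E, F, G, H, I]

Answer: yes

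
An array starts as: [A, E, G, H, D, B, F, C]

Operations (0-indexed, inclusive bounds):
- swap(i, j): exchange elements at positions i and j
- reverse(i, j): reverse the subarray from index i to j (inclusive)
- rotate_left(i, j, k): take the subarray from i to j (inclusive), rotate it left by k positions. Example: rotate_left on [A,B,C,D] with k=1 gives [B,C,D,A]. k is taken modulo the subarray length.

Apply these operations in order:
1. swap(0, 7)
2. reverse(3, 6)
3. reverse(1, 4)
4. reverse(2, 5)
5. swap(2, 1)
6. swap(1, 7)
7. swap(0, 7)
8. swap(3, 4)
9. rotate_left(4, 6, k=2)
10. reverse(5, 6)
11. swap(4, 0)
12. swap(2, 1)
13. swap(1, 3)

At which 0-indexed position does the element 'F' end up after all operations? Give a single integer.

Answer: 5

Derivation:
After 1 (swap(0, 7)): [C, E, G, H, D, B, F, A]
After 2 (reverse(3, 6)): [C, E, G, F, B, D, H, A]
After 3 (reverse(1, 4)): [C, B, F, G, E, D, H, A]
After 4 (reverse(2, 5)): [C, B, D, E, G, F, H, A]
After 5 (swap(2, 1)): [C, D, B, E, G, F, H, A]
After 6 (swap(1, 7)): [C, A, B, E, G, F, H, D]
After 7 (swap(0, 7)): [D, A, B, E, G, F, H, C]
After 8 (swap(3, 4)): [D, A, B, G, E, F, H, C]
After 9 (rotate_left(4, 6, k=2)): [D, A, B, G, H, E, F, C]
After 10 (reverse(5, 6)): [D, A, B, G, H, F, E, C]
After 11 (swap(4, 0)): [H, A, B, G, D, F, E, C]
After 12 (swap(2, 1)): [H, B, A, G, D, F, E, C]
After 13 (swap(1, 3)): [H, G, A, B, D, F, E, C]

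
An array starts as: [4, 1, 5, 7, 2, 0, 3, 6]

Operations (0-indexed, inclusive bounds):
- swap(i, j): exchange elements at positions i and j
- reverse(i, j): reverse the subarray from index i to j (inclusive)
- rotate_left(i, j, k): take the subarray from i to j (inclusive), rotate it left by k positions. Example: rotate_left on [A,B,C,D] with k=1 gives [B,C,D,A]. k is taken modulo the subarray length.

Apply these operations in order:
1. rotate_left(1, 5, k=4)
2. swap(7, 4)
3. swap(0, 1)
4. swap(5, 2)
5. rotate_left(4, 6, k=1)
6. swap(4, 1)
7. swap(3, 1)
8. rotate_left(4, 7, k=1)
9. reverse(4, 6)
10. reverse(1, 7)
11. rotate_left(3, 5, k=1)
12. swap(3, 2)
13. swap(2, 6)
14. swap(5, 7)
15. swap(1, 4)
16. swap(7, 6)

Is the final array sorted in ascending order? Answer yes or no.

After 1 (rotate_left(1, 5, k=4)): [4, 0, 1, 5, 7, 2, 3, 6]
After 2 (swap(7, 4)): [4, 0, 1, 5, 6, 2, 3, 7]
After 3 (swap(0, 1)): [0, 4, 1, 5, 6, 2, 3, 7]
After 4 (swap(5, 2)): [0, 4, 2, 5, 6, 1, 3, 7]
After 5 (rotate_left(4, 6, k=1)): [0, 4, 2, 5, 1, 3, 6, 7]
After 6 (swap(4, 1)): [0, 1, 2, 5, 4, 3, 6, 7]
After 7 (swap(3, 1)): [0, 5, 2, 1, 4, 3, 6, 7]
After 8 (rotate_left(4, 7, k=1)): [0, 5, 2, 1, 3, 6, 7, 4]
After 9 (reverse(4, 6)): [0, 5, 2, 1, 7, 6, 3, 4]
After 10 (reverse(1, 7)): [0, 4, 3, 6, 7, 1, 2, 5]
After 11 (rotate_left(3, 5, k=1)): [0, 4, 3, 7, 1, 6, 2, 5]
After 12 (swap(3, 2)): [0, 4, 7, 3, 1, 6, 2, 5]
After 13 (swap(2, 6)): [0, 4, 2, 3, 1, 6, 7, 5]
After 14 (swap(5, 7)): [0, 4, 2, 3, 1, 5, 7, 6]
After 15 (swap(1, 4)): [0, 1, 2, 3, 4, 5, 7, 6]
After 16 (swap(7, 6)): [0, 1, 2, 3, 4, 5, 6, 7]

Answer: yes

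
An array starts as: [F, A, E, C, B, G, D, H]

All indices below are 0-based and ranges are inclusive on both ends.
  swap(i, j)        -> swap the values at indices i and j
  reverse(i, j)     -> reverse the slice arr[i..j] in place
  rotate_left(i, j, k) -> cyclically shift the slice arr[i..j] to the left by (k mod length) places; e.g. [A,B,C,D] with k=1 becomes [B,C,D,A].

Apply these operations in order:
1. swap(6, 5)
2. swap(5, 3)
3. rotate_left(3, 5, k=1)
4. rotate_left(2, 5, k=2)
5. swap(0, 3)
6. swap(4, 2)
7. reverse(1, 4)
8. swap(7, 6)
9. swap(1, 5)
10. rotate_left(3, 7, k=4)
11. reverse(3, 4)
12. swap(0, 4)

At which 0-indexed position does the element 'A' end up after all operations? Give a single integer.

Answer: 5

Derivation:
After 1 (swap(6, 5)): [F, A, E, C, B, D, G, H]
After 2 (swap(5, 3)): [F, A, E, D, B, C, G, H]
After 3 (rotate_left(3, 5, k=1)): [F, A, E, B, C, D, G, H]
After 4 (rotate_left(2, 5, k=2)): [F, A, C, D, E, B, G, H]
After 5 (swap(0, 3)): [D, A, C, F, E, B, G, H]
After 6 (swap(4, 2)): [D, A, E, F, C, B, G, H]
After 7 (reverse(1, 4)): [D, C, F, E, A, B, G, H]
After 8 (swap(7, 6)): [D, C, F, E, A, B, H, G]
After 9 (swap(1, 5)): [D, B, F, E, A, C, H, G]
After 10 (rotate_left(3, 7, k=4)): [D, B, F, G, E, A, C, H]
After 11 (reverse(3, 4)): [D, B, F, E, G, A, C, H]
After 12 (swap(0, 4)): [G, B, F, E, D, A, C, H]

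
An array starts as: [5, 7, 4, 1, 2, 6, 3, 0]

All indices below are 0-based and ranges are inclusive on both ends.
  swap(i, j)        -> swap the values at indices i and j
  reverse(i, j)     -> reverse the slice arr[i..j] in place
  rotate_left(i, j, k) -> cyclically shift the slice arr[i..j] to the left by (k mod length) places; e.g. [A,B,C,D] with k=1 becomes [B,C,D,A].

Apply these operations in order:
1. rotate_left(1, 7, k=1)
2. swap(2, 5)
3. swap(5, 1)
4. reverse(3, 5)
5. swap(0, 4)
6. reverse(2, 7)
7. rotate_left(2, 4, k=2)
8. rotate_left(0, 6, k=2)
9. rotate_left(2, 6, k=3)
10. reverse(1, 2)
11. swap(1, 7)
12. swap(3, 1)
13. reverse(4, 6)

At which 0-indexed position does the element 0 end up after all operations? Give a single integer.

After 1 (rotate_left(1, 7, k=1)): [5, 4, 1, 2, 6, 3, 0, 7]
After 2 (swap(2, 5)): [5, 4, 3, 2, 6, 1, 0, 7]
After 3 (swap(5, 1)): [5, 1, 3, 2, 6, 4, 0, 7]
After 4 (reverse(3, 5)): [5, 1, 3, 4, 6, 2, 0, 7]
After 5 (swap(0, 4)): [6, 1, 3, 4, 5, 2, 0, 7]
After 6 (reverse(2, 7)): [6, 1, 7, 0, 2, 5, 4, 3]
After 7 (rotate_left(2, 4, k=2)): [6, 1, 2, 7, 0, 5, 4, 3]
After 8 (rotate_left(0, 6, k=2)): [2, 7, 0, 5, 4, 6, 1, 3]
After 9 (rotate_left(2, 6, k=3)): [2, 7, 6, 1, 0, 5, 4, 3]
After 10 (reverse(1, 2)): [2, 6, 7, 1, 0, 5, 4, 3]
After 11 (swap(1, 7)): [2, 3, 7, 1, 0, 5, 4, 6]
After 12 (swap(3, 1)): [2, 1, 7, 3, 0, 5, 4, 6]
After 13 (reverse(4, 6)): [2, 1, 7, 3, 4, 5, 0, 6]

Answer: 6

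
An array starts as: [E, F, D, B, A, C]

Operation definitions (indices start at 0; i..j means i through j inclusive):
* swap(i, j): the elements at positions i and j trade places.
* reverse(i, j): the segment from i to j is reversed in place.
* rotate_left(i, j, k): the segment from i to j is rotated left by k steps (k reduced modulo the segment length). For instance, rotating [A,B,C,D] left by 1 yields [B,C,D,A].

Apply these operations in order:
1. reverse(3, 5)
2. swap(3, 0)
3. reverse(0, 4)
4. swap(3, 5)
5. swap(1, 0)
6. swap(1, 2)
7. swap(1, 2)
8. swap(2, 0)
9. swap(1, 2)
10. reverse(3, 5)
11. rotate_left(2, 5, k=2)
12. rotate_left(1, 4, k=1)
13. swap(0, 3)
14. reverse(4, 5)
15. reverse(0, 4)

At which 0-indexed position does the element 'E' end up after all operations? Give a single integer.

After 1 (reverse(3, 5)): [E, F, D, C, A, B]
After 2 (swap(3, 0)): [C, F, D, E, A, B]
After 3 (reverse(0, 4)): [A, E, D, F, C, B]
After 4 (swap(3, 5)): [A, E, D, B, C, F]
After 5 (swap(1, 0)): [E, A, D, B, C, F]
After 6 (swap(1, 2)): [E, D, A, B, C, F]
After 7 (swap(1, 2)): [E, A, D, B, C, F]
After 8 (swap(2, 0)): [D, A, E, B, C, F]
After 9 (swap(1, 2)): [D, E, A, B, C, F]
After 10 (reverse(3, 5)): [D, E, A, F, C, B]
After 11 (rotate_left(2, 5, k=2)): [D, E, C, B, A, F]
After 12 (rotate_left(1, 4, k=1)): [D, C, B, A, E, F]
After 13 (swap(0, 3)): [A, C, B, D, E, F]
After 14 (reverse(4, 5)): [A, C, B, D, F, E]
After 15 (reverse(0, 4)): [F, D, B, C, A, E]

Answer: 5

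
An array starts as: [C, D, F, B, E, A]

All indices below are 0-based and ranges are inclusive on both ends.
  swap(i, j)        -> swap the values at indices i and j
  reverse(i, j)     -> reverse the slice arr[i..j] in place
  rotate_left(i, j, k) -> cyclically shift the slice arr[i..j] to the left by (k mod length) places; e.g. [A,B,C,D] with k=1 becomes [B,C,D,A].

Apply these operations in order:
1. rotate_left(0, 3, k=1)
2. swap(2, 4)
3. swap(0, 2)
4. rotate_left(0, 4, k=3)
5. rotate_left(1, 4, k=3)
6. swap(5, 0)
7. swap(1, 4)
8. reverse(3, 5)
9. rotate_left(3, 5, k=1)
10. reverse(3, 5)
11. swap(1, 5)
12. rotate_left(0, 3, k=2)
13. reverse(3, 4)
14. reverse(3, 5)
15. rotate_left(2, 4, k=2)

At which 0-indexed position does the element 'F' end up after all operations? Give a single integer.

After 1 (rotate_left(0, 3, k=1)): [D, F, B, C, E, A]
After 2 (swap(2, 4)): [D, F, E, C, B, A]
After 3 (swap(0, 2)): [E, F, D, C, B, A]
After 4 (rotate_left(0, 4, k=3)): [C, B, E, F, D, A]
After 5 (rotate_left(1, 4, k=3)): [C, D, B, E, F, A]
After 6 (swap(5, 0)): [A, D, B, E, F, C]
After 7 (swap(1, 4)): [A, F, B, E, D, C]
After 8 (reverse(3, 5)): [A, F, B, C, D, E]
After 9 (rotate_left(3, 5, k=1)): [A, F, B, D, E, C]
After 10 (reverse(3, 5)): [A, F, B, C, E, D]
After 11 (swap(1, 5)): [A, D, B, C, E, F]
After 12 (rotate_left(0, 3, k=2)): [B, C, A, D, E, F]
After 13 (reverse(3, 4)): [B, C, A, E, D, F]
After 14 (reverse(3, 5)): [B, C, A, F, D, E]
After 15 (rotate_left(2, 4, k=2)): [B, C, D, A, F, E]

Answer: 4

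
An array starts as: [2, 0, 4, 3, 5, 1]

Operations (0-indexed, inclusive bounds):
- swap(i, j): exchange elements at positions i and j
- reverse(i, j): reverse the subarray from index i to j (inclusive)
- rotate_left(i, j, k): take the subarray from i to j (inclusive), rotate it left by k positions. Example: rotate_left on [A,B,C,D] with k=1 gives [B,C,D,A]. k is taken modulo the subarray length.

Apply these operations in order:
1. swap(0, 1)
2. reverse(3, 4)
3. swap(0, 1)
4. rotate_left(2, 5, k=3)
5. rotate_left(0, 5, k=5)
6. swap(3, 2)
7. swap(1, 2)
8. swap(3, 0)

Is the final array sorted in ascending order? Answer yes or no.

After 1 (swap(0, 1)): [0, 2, 4, 3, 5, 1]
After 2 (reverse(3, 4)): [0, 2, 4, 5, 3, 1]
After 3 (swap(0, 1)): [2, 0, 4, 5, 3, 1]
After 4 (rotate_left(2, 5, k=3)): [2, 0, 1, 4, 5, 3]
After 5 (rotate_left(0, 5, k=5)): [3, 2, 0, 1, 4, 5]
After 6 (swap(3, 2)): [3, 2, 1, 0, 4, 5]
After 7 (swap(1, 2)): [3, 1, 2, 0, 4, 5]
After 8 (swap(3, 0)): [0, 1, 2, 3, 4, 5]

Answer: yes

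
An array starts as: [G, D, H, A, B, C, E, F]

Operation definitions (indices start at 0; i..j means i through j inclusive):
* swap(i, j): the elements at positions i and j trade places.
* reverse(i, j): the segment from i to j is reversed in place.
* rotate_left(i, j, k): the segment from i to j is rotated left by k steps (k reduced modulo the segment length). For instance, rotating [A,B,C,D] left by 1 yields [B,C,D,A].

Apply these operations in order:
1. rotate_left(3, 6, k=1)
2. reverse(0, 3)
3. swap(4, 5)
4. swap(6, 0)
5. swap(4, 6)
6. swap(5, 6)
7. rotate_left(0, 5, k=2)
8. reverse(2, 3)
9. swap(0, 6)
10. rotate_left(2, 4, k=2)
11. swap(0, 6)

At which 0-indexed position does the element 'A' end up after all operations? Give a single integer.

Answer: 2

Derivation:
After 1 (rotate_left(3, 6, k=1)): [G, D, H, B, C, E, A, F]
After 2 (reverse(0, 3)): [B, H, D, G, C, E, A, F]
After 3 (swap(4, 5)): [B, H, D, G, E, C, A, F]
After 4 (swap(6, 0)): [A, H, D, G, E, C, B, F]
After 5 (swap(4, 6)): [A, H, D, G, B, C, E, F]
After 6 (swap(5, 6)): [A, H, D, G, B, E, C, F]
After 7 (rotate_left(0, 5, k=2)): [D, G, B, E, A, H, C, F]
After 8 (reverse(2, 3)): [D, G, E, B, A, H, C, F]
After 9 (swap(0, 6)): [C, G, E, B, A, H, D, F]
After 10 (rotate_left(2, 4, k=2)): [C, G, A, E, B, H, D, F]
After 11 (swap(0, 6)): [D, G, A, E, B, H, C, F]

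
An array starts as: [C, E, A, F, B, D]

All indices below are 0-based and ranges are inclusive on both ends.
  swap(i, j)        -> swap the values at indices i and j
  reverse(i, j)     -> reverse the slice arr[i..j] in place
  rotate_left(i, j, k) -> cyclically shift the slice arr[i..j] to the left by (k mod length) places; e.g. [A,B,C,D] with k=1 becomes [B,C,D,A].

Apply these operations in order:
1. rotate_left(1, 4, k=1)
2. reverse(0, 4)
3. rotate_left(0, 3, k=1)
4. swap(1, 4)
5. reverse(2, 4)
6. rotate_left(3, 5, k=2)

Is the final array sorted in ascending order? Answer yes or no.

After 1 (rotate_left(1, 4, k=1)): [C, A, F, B, E, D]
After 2 (reverse(0, 4)): [E, B, F, A, C, D]
After 3 (rotate_left(0, 3, k=1)): [B, F, A, E, C, D]
After 4 (swap(1, 4)): [B, C, A, E, F, D]
After 5 (reverse(2, 4)): [B, C, F, E, A, D]
After 6 (rotate_left(3, 5, k=2)): [B, C, F, D, E, A]

Answer: no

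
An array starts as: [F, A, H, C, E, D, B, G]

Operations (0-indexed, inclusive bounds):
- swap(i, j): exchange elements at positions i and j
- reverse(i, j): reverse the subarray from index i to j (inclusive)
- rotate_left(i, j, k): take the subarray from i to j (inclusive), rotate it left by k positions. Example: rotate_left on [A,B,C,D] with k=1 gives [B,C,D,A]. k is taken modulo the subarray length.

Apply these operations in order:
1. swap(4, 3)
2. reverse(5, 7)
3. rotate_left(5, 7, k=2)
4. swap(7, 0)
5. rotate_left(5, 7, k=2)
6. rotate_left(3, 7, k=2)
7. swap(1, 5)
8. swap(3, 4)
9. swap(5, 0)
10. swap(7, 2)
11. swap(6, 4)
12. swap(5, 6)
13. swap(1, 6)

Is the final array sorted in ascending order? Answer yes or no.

Answer: yes

Derivation:
After 1 (swap(4, 3)): [F, A, H, E, C, D, B, G]
After 2 (reverse(5, 7)): [F, A, H, E, C, G, B, D]
After 3 (rotate_left(5, 7, k=2)): [F, A, H, E, C, D, G, B]
After 4 (swap(7, 0)): [B, A, H, E, C, D, G, F]
After 5 (rotate_left(5, 7, k=2)): [B, A, H, E, C, F, D, G]
After 6 (rotate_left(3, 7, k=2)): [B, A, H, F, D, G, E, C]
After 7 (swap(1, 5)): [B, G, H, F, D, A, E, C]
After 8 (swap(3, 4)): [B, G, H, D, F, A, E, C]
After 9 (swap(5, 0)): [A, G, H, D, F, B, E, C]
After 10 (swap(7, 2)): [A, G, C, D, F, B, E, H]
After 11 (swap(6, 4)): [A, G, C, D, E, B, F, H]
After 12 (swap(5, 6)): [A, G, C, D, E, F, B, H]
After 13 (swap(1, 6)): [A, B, C, D, E, F, G, H]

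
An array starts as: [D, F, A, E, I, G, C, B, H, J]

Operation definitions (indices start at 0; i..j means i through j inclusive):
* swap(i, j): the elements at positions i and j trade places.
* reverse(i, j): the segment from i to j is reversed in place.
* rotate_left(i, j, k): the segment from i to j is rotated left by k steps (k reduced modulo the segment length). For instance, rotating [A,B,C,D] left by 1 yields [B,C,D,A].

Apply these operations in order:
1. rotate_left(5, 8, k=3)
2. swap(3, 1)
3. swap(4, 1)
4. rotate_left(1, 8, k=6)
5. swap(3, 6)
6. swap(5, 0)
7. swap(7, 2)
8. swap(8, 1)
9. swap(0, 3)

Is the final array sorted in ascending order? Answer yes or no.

After 1 (rotate_left(5, 8, k=3)): [D, F, A, E, I, H, G, C, B, J]
After 2 (swap(3, 1)): [D, E, A, F, I, H, G, C, B, J]
After 3 (swap(4, 1)): [D, I, A, F, E, H, G, C, B, J]
After 4 (rotate_left(1, 8, k=6)): [D, C, B, I, A, F, E, H, G, J]
After 5 (swap(3, 6)): [D, C, B, E, A, F, I, H, G, J]
After 6 (swap(5, 0)): [F, C, B, E, A, D, I, H, G, J]
After 7 (swap(7, 2)): [F, C, H, E, A, D, I, B, G, J]
After 8 (swap(8, 1)): [F, G, H, E, A, D, I, B, C, J]
After 9 (swap(0, 3)): [E, G, H, F, A, D, I, B, C, J]

Answer: no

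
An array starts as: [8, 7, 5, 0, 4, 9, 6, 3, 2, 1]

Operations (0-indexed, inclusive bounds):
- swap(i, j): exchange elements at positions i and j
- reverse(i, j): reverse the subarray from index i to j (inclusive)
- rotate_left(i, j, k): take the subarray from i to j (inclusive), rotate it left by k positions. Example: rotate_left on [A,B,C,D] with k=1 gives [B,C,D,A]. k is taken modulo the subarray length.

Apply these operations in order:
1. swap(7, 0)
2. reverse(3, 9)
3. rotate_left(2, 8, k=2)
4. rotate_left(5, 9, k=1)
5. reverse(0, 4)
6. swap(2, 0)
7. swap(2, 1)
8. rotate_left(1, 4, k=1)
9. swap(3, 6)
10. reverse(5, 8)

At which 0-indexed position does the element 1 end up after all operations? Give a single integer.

Answer: 6

Derivation:
After 1 (swap(7, 0)): [3, 7, 5, 0, 4, 9, 6, 8, 2, 1]
After 2 (reverse(3, 9)): [3, 7, 5, 1, 2, 8, 6, 9, 4, 0]
After 3 (rotate_left(2, 8, k=2)): [3, 7, 2, 8, 6, 9, 4, 5, 1, 0]
After 4 (rotate_left(5, 9, k=1)): [3, 7, 2, 8, 6, 4, 5, 1, 0, 9]
After 5 (reverse(0, 4)): [6, 8, 2, 7, 3, 4, 5, 1, 0, 9]
After 6 (swap(2, 0)): [2, 8, 6, 7, 3, 4, 5, 1, 0, 9]
After 7 (swap(2, 1)): [2, 6, 8, 7, 3, 4, 5, 1, 0, 9]
After 8 (rotate_left(1, 4, k=1)): [2, 8, 7, 3, 6, 4, 5, 1, 0, 9]
After 9 (swap(3, 6)): [2, 8, 7, 5, 6, 4, 3, 1, 0, 9]
After 10 (reverse(5, 8)): [2, 8, 7, 5, 6, 0, 1, 3, 4, 9]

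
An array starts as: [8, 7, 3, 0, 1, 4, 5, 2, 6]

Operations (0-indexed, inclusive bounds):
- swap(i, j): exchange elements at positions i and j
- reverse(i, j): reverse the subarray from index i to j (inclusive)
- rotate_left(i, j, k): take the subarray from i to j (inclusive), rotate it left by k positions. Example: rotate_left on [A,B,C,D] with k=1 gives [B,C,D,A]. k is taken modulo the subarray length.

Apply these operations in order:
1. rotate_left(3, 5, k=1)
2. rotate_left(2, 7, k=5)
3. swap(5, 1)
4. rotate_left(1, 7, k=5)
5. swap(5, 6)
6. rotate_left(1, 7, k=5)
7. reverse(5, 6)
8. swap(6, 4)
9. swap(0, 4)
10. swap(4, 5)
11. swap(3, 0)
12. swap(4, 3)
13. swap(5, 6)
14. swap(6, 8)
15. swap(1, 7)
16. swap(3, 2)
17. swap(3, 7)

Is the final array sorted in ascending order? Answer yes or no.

After 1 (rotate_left(3, 5, k=1)): [8, 7, 3, 1, 4, 0, 5, 2, 6]
After 2 (rotate_left(2, 7, k=5)): [8, 7, 2, 3, 1, 4, 0, 5, 6]
After 3 (swap(5, 1)): [8, 4, 2, 3, 1, 7, 0, 5, 6]
After 4 (rotate_left(1, 7, k=5)): [8, 0, 5, 4, 2, 3, 1, 7, 6]
After 5 (swap(5, 6)): [8, 0, 5, 4, 2, 1, 3, 7, 6]
After 6 (rotate_left(1, 7, k=5)): [8, 3, 7, 0, 5, 4, 2, 1, 6]
After 7 (reverse(5, 6)): [8, 3, 7, 0, 5, 2, 4, 1, 6]
After 8 (swap(6, 4)): [8, 3, 7, 0, 4, 2, 5, 1, 6]
After 9 (swap(0, 4)): [4, 3, 7, 0, 8, 2, 5, 1, 6]
After 10 (swap(4, 5)): [4, 3, 7, 0, 2, 8, 5, 1, 6]
After 11 (swap(3, 0)): [0, 3, 7, 4, 2, 8, 5, 1, 6]
After 12 (swap(4, 3)): [0, 3, 7, 2, 4, 8, 5, 1, 6]
After 13 (swap(5, 6)): [0, 3, 7, 2, 4, 5, 8, 1, 6]
After 14 (swap(6, 8)): [0, 3, 7, 2, 4, 5, 6, 1, 8]
After 15 (swap(1, 7)): [0, 1, 7, 2, 4, 5, 6, 3, 8]
After 16 (swap(3, 2)): [0, 1, 2, 7, 4, 5, 6, 3, 8]
After 17 (swap(3, 7)): [0, 1, 2, 3, 4, 5, 6, 7, 8]

Answer: yes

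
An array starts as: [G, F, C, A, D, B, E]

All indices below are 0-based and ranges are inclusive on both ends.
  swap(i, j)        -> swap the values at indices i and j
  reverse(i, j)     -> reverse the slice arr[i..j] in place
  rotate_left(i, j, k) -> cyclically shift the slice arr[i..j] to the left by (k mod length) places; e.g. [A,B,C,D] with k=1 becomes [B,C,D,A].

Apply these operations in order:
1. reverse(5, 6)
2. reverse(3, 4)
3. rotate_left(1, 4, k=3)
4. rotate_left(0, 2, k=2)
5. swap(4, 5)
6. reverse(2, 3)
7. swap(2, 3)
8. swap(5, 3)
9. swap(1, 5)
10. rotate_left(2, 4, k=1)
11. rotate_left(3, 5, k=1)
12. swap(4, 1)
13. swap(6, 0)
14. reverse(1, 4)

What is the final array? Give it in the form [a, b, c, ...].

Answer: [B, C, A, D, G, E, F]

Derivation:
After 1 (reverse(5, 6)): [G, F, C, A, D, E, B]
After 2 (reverse(3, 4)): [G, F, C, D, A, E, B]
After 3 (rotate_left(1, 4, k=3)): [G, A, F, C, D, E, B]
After 4 (rotate_left(0, 2, k=2)): [F, G, A, C, D, E, B]
After 5 (swap(4, 5)): [F, G, A, C, E, D, B]
After 6 (reverse(2, 3)): [F, G, C, A, E, D, B]
After 7 (swap(2, 3)): [F, G, A, C, E, D, B]
After 8 (swap(5, 3)): [F, G, A, D, E, C, B]
After 9 (swap(1, 5)): [F, C, A, D, E, G, B]
After 10 (rotate_left(2, 4, k=1)): [F, C, D, E, A, G, B]
After 11 (rotate_left(3, 5, k=1)): [F, C, D, A, G, E, B]
After 12 (swap(4, 1)): [F, G, D, A, C, E, B]
After 13 (swap(6, 0)): [B, G, D, A, C, E, F]
After 14 (reverse(1, 4)): [B, C, A, D, G, E, F]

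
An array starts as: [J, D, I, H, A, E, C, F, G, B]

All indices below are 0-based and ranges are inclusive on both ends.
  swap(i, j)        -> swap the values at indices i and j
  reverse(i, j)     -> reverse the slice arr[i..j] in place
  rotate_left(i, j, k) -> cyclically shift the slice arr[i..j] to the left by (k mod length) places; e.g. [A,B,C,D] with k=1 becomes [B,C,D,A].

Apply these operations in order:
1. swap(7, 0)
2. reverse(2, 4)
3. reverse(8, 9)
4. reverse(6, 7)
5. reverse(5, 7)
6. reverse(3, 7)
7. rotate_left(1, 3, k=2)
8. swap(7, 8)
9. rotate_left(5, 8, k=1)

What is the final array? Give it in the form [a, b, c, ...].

After 1 (swap(7, 0)): [F, D, I, H, A, E, C, J, G, B]
After 2 (reverse(2, 4)): [F, D, A, H, I, E, C, J, G, B]
After 3 (reverse(8, 9)): [F, D, A, H, I, E, C, J, B, G]
After 4 (reverse(6, 7)): [F, D, A, H, I, E, J, C, B, G]
After 5 (reverse(5, 7)): [F, D, A, H, I, C, J, E, B, G]
After 6 (reverse(3, 7)): [F, D, A, E, J, C, I, H, B, G]
After 7 (rotate_left(1, 3, k=2)): [F, E, D, A, J, C, I, H, B, G]
After 8 (swap(7, 8)): [F, E, D, A, J, C, I, B, H, G]
After 9 (rotate_left(5, 8, k=1)): [F, E, D, A, J, I, B, H, C, G]

Answer: [F, E, D, A, J, I, B, H, C, G]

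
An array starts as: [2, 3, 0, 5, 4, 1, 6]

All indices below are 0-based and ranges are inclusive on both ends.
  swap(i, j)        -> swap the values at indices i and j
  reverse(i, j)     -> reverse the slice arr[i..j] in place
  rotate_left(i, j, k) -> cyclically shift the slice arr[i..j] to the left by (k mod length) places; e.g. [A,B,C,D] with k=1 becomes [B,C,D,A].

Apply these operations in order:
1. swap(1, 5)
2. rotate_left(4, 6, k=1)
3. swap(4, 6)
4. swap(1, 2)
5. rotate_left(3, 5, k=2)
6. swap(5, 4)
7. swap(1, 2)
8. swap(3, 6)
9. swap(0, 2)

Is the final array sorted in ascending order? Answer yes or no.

Answer: yes

Derivation:
After 1 (swap(1, 5)): [2, 1, 0, 5, 4, 3, 6]
After 2 (rotate_left(4, 6, k=1)): [2, 1, 0, 5, 3, 6, 4]
After 3 (swap(4, 6)): [2, 1, 0, 5, 4, 6, 3]
After 4 (swap(1, 2)): [2, 0, 1, 5, 4, 6, 3]
After 5 (rotate_left(3, 5, k=2)): [2, 0, 1, 6, 5, 4, 3]
After 6 (swap(5, 4)): [2, 0, 1, 6, 4, 5, 3]
After 7 (swap(1, 2)): [2, 1, 0, 6, 4, 5, 3]
After 8 (swap(3, 6)): [2, 1, 0, 3, 4, 5, 6]
After 9 (swap(0, 2)): [0, 1, 2, 3, 4, 5, 6]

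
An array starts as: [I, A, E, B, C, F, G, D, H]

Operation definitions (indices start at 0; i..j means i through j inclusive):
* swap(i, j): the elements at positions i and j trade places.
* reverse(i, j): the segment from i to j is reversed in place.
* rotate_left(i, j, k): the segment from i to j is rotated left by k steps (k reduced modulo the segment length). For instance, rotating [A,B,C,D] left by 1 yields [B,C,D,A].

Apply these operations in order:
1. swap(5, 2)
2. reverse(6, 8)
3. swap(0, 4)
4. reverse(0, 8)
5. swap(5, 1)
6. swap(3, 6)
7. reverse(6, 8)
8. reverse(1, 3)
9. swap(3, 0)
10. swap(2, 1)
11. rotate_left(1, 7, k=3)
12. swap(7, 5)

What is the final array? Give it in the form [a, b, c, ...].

After 1 (swap(5, 2)): [I, A, F, B, C, E, G, D, H]
After 2 (reverse(6, 8)): [I, A, F, B, C, E, H, D, G]
After 3 (swap(0, 4)): [C, A, F, B, I, E, H, D, G]
After 4 (reverse(0, 8)): [G, D, H, E, I, B, F, A, C]
After 5 (swap(5, 1)): [G, B, H, E, I, D, F, A, C]
After 6 (swap(3, 6)): [G, B, H, F, I, D, E, A, C]
After 7 (reverse(6, 8)): [G, B, H, F, I, D, C, A, E]
After 8 (reverse(1, 3)): [G, F, H, B, I, D, C, A, E]
After 9 (swap(3, 0)): [B, F, H, G, I, D, C, A, E]
After 10 (swap(2, 1)): [B, H, F, G, I, D, C, A, E]
After 11 (rotate_left(1, 7, k=3)): [B, I, D, C, A, H, F, G, E]
After 12 (swap(7, 5)): [B, I, D, C, A, G, F, H, E]

Answer: [B, I, D, C, A, G, F, H, E]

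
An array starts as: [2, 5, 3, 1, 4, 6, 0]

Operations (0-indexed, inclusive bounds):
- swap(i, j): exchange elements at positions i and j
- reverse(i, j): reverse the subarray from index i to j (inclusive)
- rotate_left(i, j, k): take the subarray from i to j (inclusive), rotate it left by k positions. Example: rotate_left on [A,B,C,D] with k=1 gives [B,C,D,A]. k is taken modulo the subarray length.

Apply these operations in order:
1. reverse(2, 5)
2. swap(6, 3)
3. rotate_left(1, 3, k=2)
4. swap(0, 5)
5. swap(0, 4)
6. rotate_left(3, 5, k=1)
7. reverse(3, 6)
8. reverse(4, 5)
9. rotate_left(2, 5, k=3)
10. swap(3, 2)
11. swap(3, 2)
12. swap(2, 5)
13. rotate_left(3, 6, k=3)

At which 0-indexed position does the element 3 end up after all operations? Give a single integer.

After 1 (reverse(2, 5)): [2, 5, 6, 4, 1, 3, 0]
After 2 (swap(6, 3)): [2, 5, 6, 0, 1, 3, 4]
After 3 (rotate_left(1, 3, k=2)): [2, 0, 5, 6, 1, 3, 4]
After 4 (swap(0, 5)): [3, 0, 5, 6, 1, 2, 4]
After 5 (swap(0, 4)): [1, 0, 5, 6, 3, 2, 4]
After 6 (rotate_left(3, 5, k=1)): [1, 0, 5, 3, 2, 6, 4]
After 7 (reverse(3, 6)): [1, 0, 5, 4, 6, 2, 3]
After 8 (reverse(4, 5)): [1, 0, 5, 4, 2, 6, 3]
After 9 (rotate_left(2, 5, k=3)): [1, 0, 6, 5, 4, 2, 3]
After 10 (swap(3, 2)): [1, 0, 5, 6, 4, 2, 3]
After 11 (swap(3, 2)): [1, 0, 6, 5, 4, 2, 3]
After 12 (swap(2, 5)): [1, 0, 2, 5, 4, 6, 3]
After 13 (rotate_left(3, 6, k=3)): [1, 0, 2, 3, 5, 4, 6]

Answer: 3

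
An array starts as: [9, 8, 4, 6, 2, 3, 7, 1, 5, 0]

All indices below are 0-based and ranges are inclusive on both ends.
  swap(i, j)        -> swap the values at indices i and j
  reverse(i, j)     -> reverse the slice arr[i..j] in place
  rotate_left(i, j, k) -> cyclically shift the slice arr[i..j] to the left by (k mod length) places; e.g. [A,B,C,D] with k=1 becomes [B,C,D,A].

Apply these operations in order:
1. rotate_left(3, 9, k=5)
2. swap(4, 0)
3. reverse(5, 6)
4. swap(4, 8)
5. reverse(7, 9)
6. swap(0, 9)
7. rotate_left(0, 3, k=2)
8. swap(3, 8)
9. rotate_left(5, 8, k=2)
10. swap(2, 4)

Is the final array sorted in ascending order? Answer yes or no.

Answer: no

Derivation:
After 1 (rotate_left(3, 9, k=5)): [9, 8, 4, 5, 0, 6, 2, 3, 7, 1]
After 2 (swap(4, 0)): [0, 8, 4, 5, 9, 6, 2, 3, 7, 1]
After 3 (reverse(5, 6)): [0, 8, 4, 5, 9, 2, 6, 3, 7, 1]
After 4 (swap(4, 8)): [0, 8, 4, 5, 7, 2, 6, 3, 9, 1]
After 5 (reverse(7, 9)): [0, 8, 4, 5, 7, 2, 6, 1, 9, 3]
After 6 (swap(0, 9)): [3, 8, 4, 5, 7, 2, 6, 1, 9, 0]
After 7 (rotate_left(0, 3, k=2)): [4, 5, 3, 8, 7, 2, 6, 1, 9, 0]
After 8 (swap(3, 8)): [4, 5, 3, 9, 7, 2, 6, 1, 8, 0]
After 9 (rotate_left(5, 8, k=2)): [4, 5, 3, 9, 7, 1, 8, 2, 6, 0]
After 10 (swap(2, 4)): [4, 5, 7, 9, 3, 1, 8, 2, 6, 0]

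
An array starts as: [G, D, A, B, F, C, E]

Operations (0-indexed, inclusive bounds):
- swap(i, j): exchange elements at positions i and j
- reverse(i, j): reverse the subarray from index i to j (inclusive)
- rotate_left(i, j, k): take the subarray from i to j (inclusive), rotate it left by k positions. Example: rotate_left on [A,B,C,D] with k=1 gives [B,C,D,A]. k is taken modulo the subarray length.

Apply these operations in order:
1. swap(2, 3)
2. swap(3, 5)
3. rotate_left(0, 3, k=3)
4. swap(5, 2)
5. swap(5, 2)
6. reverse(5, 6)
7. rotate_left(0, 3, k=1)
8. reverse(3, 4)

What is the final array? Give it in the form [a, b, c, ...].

After 1 (swap(2, 3)): [G, D, B, A, F, C, E]
After 2 (swap(3, 5)): [G, D, B, C, F, A, E]
After 3 (rotate_left(0, 3, k=3)): [C, G, D, B, F, A, E]
After 4 (swap(5, 2)): [C, G, A, B, F, D, E]
After 5 (swap(5, 2)): [C, G, D, B, F, A, E]
After 6 (reverse(5, 6)): [C, G, D, B, F, E, A]
After 7 (rotate_left(0, 3, k=1)): [G, D, B, C, F, E, A]
After 8 (reverse(3, 4)): [G, D, B, F, C, E, A]

Answer: [G, D, B, F, C, E, A]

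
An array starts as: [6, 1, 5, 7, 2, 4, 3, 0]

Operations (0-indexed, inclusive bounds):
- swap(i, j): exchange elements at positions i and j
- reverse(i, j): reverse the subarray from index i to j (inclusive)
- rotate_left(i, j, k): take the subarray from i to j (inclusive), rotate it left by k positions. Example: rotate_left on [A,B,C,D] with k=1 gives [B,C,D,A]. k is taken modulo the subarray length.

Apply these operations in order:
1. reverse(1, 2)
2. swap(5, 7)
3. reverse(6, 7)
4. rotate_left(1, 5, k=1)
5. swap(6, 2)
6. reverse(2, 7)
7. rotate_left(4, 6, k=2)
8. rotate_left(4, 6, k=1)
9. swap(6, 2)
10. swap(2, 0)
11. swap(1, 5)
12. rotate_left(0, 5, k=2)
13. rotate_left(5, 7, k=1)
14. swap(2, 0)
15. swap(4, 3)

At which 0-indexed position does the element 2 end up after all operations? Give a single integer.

After 1 (reverse(1, 2)): [6, 5, 1, 7, 2, 4, 3, 0]
After 2 (swap(5, 7)): [6, 5, 1, 7, 2, 0, 3, 4]
After 3 (reverse(6, 7)): [6, 5, 1, 7, 2, 0, 4, 3]
After 4 (rotate_left(1, 5, k=1)): [6, 1, 7, 2, 0, 5, 4, 3]
After 5 (swap(6, 2)): [6, 1, 4, 2, 0, 5, 7, 3]
After 6 (reverse(2, 7)): [6, 1, 3, 7, 5, 0, 2, 4]
After 7 (rotate_left(4, 6, k=2)): [6, 1, 3, 7, 2, 5, 0, 4]
After 8 (rotate_left(4, 6, k=1)): [6, 1, 3, 7, 5, 0, 2, 4]
After 9 (swap(6, 2)): [6, 1, 2, 7, 5, 0, 3, 4]
After 10 (swap(2, 0)): [2, 1, 6, 7, 5, 0, 3, 4]
After 11 (swap(1, 5)): [2, 0, 6, 7, 5, 1, 3, 4]
After 12 (rotate_left(0, 5, k=2)): [6, 7, 5, 1, 2, 0, 3, 4]
After 13 (rotate_left(5, 7, k=1)): [6, 7, 5, 1, 2, 3, 4, 0]
After 14 (swap(2, 0)): [5, 7, 6, 1, 2, 3, 4, 0]
After 15 (swap(4, 3)): [5, 7, 6, 2, 1, 3, 4, 0]

Answer: 3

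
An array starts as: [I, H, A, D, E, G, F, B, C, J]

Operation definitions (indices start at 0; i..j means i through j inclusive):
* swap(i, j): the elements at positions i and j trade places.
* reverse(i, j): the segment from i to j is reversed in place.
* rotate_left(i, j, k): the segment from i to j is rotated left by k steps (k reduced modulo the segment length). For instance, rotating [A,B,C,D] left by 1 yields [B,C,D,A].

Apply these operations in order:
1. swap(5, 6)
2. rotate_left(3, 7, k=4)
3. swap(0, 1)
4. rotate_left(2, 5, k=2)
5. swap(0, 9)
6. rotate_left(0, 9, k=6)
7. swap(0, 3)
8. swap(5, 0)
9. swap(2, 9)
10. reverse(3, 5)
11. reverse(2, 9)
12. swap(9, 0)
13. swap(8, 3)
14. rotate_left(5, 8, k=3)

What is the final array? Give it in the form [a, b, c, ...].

Answer: [B, G, C, H, E, A, D, F, J, I]

Derivation:
After 1 (swap(5, 6)): [I, H, A, D, E, F, G, B, C, J]
After 2 (rotate_left(3, 7, k=4)): [I, H, A, B, D, E, F, G, C, J]
After 3 (swap(0, 1)): [H, I, A, B, D, E, F, G, C, J]
After 4 (rotate_left(2, 5, k=2)): [H, I, D, E, A, B, F, G, C, J]
After 5 (swap(0, 9)): [J, I, D, E, A, B, F, G, C, H]
After 6 (rotate_left(0, 9, k=6)): [F, G, C, H, J, I, D, E, A, B]
After 7 (swap(0, 3)): [H, G, C, F, J, I, D, E, A, B]
After 8 (swap(5, 0)): [I, G, C, F, J, H, D, E, A, B]
After 9 (swap(2, 9)): [I, G, B, F, J, H, D, E, A, C]
After 10 (reverse(3, 5)): [I, G, B, H, J, F, D, E, A, C]
After 11 (reverse(2, 9)): [I, G, C, A, E, D, F, J, H, B]
After 12 (swap(9, 0)): [B, G, C, A, E, D, F, J, H, I]
After 13 (swap(8, 3)): [B, G, C, H, E, D, F, J, A, I]
After 14 (rotate_left(5, 8, k=3)): [B, G, C, H, E, A, D, F, J, I]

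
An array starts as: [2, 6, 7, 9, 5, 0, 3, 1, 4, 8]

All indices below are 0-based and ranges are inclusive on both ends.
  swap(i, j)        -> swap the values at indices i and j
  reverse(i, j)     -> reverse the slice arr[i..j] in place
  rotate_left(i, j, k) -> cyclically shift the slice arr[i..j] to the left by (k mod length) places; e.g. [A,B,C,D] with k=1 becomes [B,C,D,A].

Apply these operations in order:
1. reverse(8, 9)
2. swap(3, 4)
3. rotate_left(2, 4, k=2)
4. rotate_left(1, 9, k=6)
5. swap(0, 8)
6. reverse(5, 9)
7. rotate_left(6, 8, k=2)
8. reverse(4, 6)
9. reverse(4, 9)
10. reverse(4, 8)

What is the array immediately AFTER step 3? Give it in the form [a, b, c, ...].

Answer: [2, 6, 9, 7, 5, 0, 3, 1, 8, 4]

Derivation:
After 1 (reverse(8, 9)): [2, 6, 7, 9, 5, 0, 3, 1, 8, 4]
After 2 (swap(3, 4)): [2, 6, 7, 5, 9, 0, 3, 1, 8, 4]
After 3 (rotate_left(2, 4, k=2)): [2, 6, 9, 7, 5, 0, 3, 1, 8, 4]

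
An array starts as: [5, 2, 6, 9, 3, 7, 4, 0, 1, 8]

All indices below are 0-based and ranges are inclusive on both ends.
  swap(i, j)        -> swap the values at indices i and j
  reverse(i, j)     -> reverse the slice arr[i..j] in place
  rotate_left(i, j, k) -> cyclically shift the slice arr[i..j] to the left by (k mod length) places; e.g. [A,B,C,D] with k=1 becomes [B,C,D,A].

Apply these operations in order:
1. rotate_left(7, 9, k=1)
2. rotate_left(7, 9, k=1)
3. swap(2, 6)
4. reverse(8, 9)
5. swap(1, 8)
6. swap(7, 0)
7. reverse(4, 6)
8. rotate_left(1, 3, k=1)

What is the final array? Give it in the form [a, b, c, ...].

After 1 (rotate_left(7, 9, k=1)): [5, 2, 6, 9, 3, 7, 4, 1, 8, 0]
After 2 (rotate_left(7, 9, k=1)): [5, 2, 6, 9, 3, 7, 4, 8, 0, 1]
After 3 (swap(2, 6)): [5, 2, 4, 9, 3, 7, 6, 8, 0, 1]
After 4 (reverse(8, 9)): [5, 2, 4, 9, 3, 7, 6, 8, 1, 0]
After 5 (swap(1, 8)): [5, 1, 4, 9, 3, 7, 6, 8, 2, 0]
After 6 (swap(7, 0)): [8, 1, 4, 9, 3, 7, 6, 5, 2, 0]
After 7 (reverse(4, 6)): [8, 1, 4, 9, 6, 7, 3, 5, 2, 0]
After 8 (rotate_left(1, 3, k=1)): [8, 4, 9, 1, 6, 7, 3, 5, 2, 0]

Answer: [8, 4, 9, 1, 6, 7, 3, 5, 2, 0]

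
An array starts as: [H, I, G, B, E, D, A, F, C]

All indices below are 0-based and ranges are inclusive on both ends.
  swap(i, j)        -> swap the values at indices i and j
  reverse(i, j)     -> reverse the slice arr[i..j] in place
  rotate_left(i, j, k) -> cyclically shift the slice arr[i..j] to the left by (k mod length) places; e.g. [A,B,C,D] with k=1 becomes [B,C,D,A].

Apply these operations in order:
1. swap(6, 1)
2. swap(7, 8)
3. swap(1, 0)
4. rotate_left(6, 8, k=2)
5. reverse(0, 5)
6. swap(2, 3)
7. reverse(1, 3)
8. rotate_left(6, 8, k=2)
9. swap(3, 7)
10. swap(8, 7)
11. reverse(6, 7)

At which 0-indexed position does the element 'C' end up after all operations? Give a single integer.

After 1 (swap(6, 1)): [H, A, G, B, E, D, I, F, C]
After 2 (swap(7, 8)): [H, A, G, B, E, D, I, C, F]
After 3 (swap(1, 0)): [A, H, G, B, E, D, I, C, F]
After 4 (rotate_left(6, 8, k=2)): [A, H, G, B, E, D, F, I, C]
After 5 (reverse(0, 5)): [D, E, B, G, H, A, F, I, C]
After 6 (swap(2, 3)): [D, E, G, B, H, A, F, I, C]
After 7 (reverse(1, 3)): [D, B, G, E, H, A, F, I, C]
After 8 (rotate_left(6, 8, k=2)): [D, B, G, E, H, A, C, F, I]
After 9 (swap(3, 7)): [D, B, G, F, H, A, C, E, I]
After 10 (swap(8, 7)): [D, B, G, F, H, A, C, I, E]
After 11 (reverse(6, 7)): [D, B, G, F, H, A, I, C, E]

Answer: 7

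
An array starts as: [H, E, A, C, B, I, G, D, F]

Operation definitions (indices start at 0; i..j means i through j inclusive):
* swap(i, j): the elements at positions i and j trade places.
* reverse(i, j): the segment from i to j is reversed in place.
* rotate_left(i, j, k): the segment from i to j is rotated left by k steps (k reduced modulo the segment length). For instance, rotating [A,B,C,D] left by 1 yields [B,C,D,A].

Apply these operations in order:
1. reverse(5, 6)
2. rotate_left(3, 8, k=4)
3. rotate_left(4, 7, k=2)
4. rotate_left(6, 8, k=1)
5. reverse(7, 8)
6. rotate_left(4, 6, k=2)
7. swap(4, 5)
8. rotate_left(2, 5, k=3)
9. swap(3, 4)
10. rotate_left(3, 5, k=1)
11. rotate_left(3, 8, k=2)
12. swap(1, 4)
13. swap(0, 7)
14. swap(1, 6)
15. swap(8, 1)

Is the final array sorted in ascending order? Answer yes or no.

After 1 (reverse(5, 6)): [H, E, A, C, B, G, I, D, F]
After 2 (rotate_left(3, 8, k=4)): [H, E, A, D, F, C, B, G, I]
After 3 (rotate_left(4, 7, k=2)): [H, E, A, D, B, G, F, C, I]
After 4 (rotate_left(6, 8, k=1)): [H, E, A, D, B, G, C, I, F]
After 5 (reverse(7, 8)): [H, E, A, D, B, G, C, F, I]
After 6 (rotate_left(4, 6, k=2)): [H, E, A, D, C, B, G, F, I]
After 7 (swap(4, 5)): [H, E, A, D, B, C, G, F, I]
After 8 (rotate_left(2, 5, k=3)): [H, E, C, A, D, B, G, F, I]
After 9 (swap(3, 4)): [H, E, C, D, A, B, G, F, I]
After 10 (rotate_left(3, 5, k=1)): [H, E, C, A, B, D, G, F, I]
After 11 (rotate_left(3, 8, k=2)): [H, E, C, D, G, F, I, A, B]
After 12 (swap(1, 4)): [H, G, C, D, E, F, I, A, B]
After 13 (swap(0, 7)): [A, G, C, D, E, F, I, H, B]
After 14 (swap(1, 6)): [A, I, C, D, E, F, G, H, B]
After 15 (swap(8, 1)): [A, B, C, D, E, F, G, H, I]

Answer: yes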